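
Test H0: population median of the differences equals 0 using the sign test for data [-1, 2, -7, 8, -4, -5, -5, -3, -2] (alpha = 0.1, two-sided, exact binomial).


Step 1: Discard zero differences. Original n = 9; n_eff = number of nonzero differences = 9.
Nonzero differences (with sign): -1, +2, -7, +8, -4, -5, -5, -3, -2
Step 2: Count signs: positive = 2, negative = 7.
Step 3: Under H0: P(positive) = 0.5, so the number of positives S ~ Bin(9, 0.5).
Step 4: Two-sided exact p-value = sum of Bin(9,0.5) probabilities at or below the observed probability = 0.179688.
Step 5: alpha = 0.1. fail to reject H0.

n_eff = 9, pos = 2, neg = 7, p = 0.179688, fail to reject H0.


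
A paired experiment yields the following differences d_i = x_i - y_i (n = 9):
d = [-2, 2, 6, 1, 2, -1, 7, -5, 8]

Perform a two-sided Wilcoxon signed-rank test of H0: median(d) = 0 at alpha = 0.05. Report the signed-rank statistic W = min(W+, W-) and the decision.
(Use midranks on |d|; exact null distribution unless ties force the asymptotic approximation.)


Step 1: Drop any zero differences (none here) and take |d_i|.
|d| = [2, 2, 6, 1, 2, 1, 7, 5, 8]
Step 2: Midrank |d_i| (ties get averaged ranks).
ranks: |2|->4, |2|->4, |6|->7, |1|->1.5, |2|->4, |1|->1.5, |7|->8, |5|->6, |8|->9
Step 3: Attach original signs; sum ranks with positive sign and with negative sign.
W+ = 4 + 7 + 1.5 + 4 + 8 + 9 = 33.5
W- = 4 + 1.5 + 6 = 11.5
(Check: W+ + W- = 45 should equal n(n+1)/2 = 45.)
Step 4: Test statistic W = min(W+, W-) = 11.5.
Step 5: Ties in |d|, so use the tie-corrected normal approximation.
        E[W] = n(n+1)/4 = 9*10/4 = 22.5.
        Tie groups: |d|=1 (t=2), |d|=2 (t=3); sum(t^3 - t) = 30.
        Var[W] = n(n+1)(2n+1)/24 - sum(t^3-t)/48 = 1710/24 - 30/48 = 70.625.
        z = (W - E[W]) / sqrt(Var[W]) = (11.5 - 22.5) / 8.4039 = -1.3089.
        Two-sided p = 2*Phi(z) = 0.190561.
Step 6: alpha = 0.05. fail to reject H0.

W+ = 33.5, W- = 11.5, W = min = 11.5, p = 0.190561, fail to reject H0.


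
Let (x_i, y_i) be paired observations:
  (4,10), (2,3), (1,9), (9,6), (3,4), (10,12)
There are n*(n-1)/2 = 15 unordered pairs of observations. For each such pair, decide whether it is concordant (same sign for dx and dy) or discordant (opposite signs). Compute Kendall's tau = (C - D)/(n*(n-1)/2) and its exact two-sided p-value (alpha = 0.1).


Step 1: Enumerate the 15 unordered pairs (i,j) with i<j and classify each by sign(x_j-x_i) * sign(y_j-y_i).
  (1,2):dx=-2,dy=-7->C; (1,3):dx=-3,dy=-1->C; (1,4):dx=+5,dy=-4->D; (1,5):dx=-1,dy=-6->C
  (1,6):dx=+6,dy=+2->C; (2,3):dx=-1,dy=+6->D; (2,4):dx=+7,dy=+3->C; (2,5):dx=+1,dy=+1->C
  (2,6):dx=+8,dy=+9->C; (3,4):dx=+8,dy=-3->D; (3,5):dx=+2,dy=-5->D; (3,6):dx=+9,dy=+3->C
  (4,5):dx=-6,dy=-2->C; (4,6):dx=+1,dy=+6->C; (5,6):dx=+7,dy=+8->C
Step 2: C = 11, D = 4, total pairs = 15.
Step 3: tau = (C - D)/(n(n-1)/2) = (11 - 4)/15 = 0.466667.
Step 4: Exact two-sided p-value (enumerate n! = 720 permutations of y under H0): p = 0.272222.
Step 5: alpha = 0.1. fail to reject H0.

tau_b = 0.4667 (C=11, D=4), p = 0.272222, fail to reject H0.


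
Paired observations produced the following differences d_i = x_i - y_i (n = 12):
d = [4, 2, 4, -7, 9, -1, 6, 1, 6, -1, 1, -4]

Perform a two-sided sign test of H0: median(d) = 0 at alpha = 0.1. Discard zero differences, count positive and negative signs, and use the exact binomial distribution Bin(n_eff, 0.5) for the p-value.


Step 1: Discard zero differences. Original n = 12; n_eff = number of nonzero differences = 12.
Nonzero differences (with sign): +4, +2, +4, -7, +9, -1, +6, +1, +6, -1, +1, -4
Step 2: Count signs: positive = 8, negative = 4.
Step 3: Under H0: P(positive) = 0.5, so the number of positives S ~ Bin(12, 0.5).
Step 4: Two-sided exact p-value = sum of Bin(12,0.5) probabilities at or below the observed probability = 0.387695.
Step 5: alpha = 0.1. fail to reject H0.

n_eff = 12, pos = 8, neg = 4, p = 0.387695, fail to reject H0.


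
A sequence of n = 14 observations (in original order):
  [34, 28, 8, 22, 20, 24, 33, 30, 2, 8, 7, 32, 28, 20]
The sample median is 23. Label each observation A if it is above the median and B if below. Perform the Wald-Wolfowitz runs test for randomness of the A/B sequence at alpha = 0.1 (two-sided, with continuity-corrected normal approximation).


Step 1: Compute median = 23; label A = above, B = below.
Labels in order: AABBBAAABBBAAB  (n_A = 7, n_B = 7)
Step 2: Count runs R = 6.
Step 3: Under H0 (random ordering), E[R] = 2*n_A*n_B/(n_A+n_B) + 1 = 2*7*7/14 + 1 = 8.0000.
        Var[R] = 2*n_A*n_B*(2*n_A*n_B - n_A - n_B) / ((n_A+n_B)^2 * (n_A+n_B-1)) = 8232/2548 = 3.2308.
        SD[R] = 1.7974.
Step 4: Continuity-corrected z = (R + 0.5 - E[R]) / SD[R] = (6 + 0.5 - 8.0000) / 1.7974 = -0.8345.
Step 5: Two-sided p-value via normal approximation = 2*(1 - Phi(|z|)) = 0.403986.
Step 6: alpha = 0.1. fail to reject H0.

R = 6, z = -0.8345, p = 0.403986, fail to reject H0.


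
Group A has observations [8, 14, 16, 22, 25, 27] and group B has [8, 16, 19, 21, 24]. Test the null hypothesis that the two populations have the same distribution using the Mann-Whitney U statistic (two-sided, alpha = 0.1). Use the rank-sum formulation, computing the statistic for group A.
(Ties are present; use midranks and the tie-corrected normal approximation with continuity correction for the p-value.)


Step 1: Combine and sort all 11 observations; assign midranks.
sorted (value, group): (8,X), (8,Y), (14,X), (16,X), (16,Y), (19,Y), (21,Y), (22,X), (24,Y), (25,X), (27,X)
ranks: 8->1.5, 8->1.5, 14->3, 16->4.5, 16->4.5, 19->6, 21->7, 22->8, 24->9, 25->10, 27->11
Step 2: Rank sum for X: R1 = 1.5 + 3 + 4.5 + 8 + 10 + 11 = 38.
Step 3: U_X = R1 - n1(n1+1)/2 = 38 - 6*7/2 = 38 - 21 = 17.
       U_Y = n1*n2 - U_X = 30 - 17 = 13.
Step 4: Ties are present, so use the tie-corrected normal approximation (with continuity correction) for the p-value.
Step 5: p-value = 0.783228; compare to alpha = 0.1. fail to reject H0.

U_X = 17, p = 0.783228, fail to reject H0 at alpha = 0.1.


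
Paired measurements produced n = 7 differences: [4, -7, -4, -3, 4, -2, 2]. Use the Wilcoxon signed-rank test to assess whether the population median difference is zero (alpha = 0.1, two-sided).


Step 1: Drop any zero differences (none here) and take |d_i|.
|d| = [4, 7, 4, 3, 4, 2, 2]
Step 2: Midrank |d_i| (ties get averaged ranks).
ranks: |4|->5, |7|->7, |4|->5, |3|->3, |4|->5, |2|->1.5, |2|->1.5
Step 3: Attach original signs; sum ranks with positive sign and with negative sign.
W+ = 5 + 5 + 1.5 = 11.5
W- = 7 + 5 + 3 + 1.5 = 16.5
(Check: W+ + W- = 28 should equal n(n+1)/2 = 28.)
Step 4: Test statistic W = min(W+, W-) = 11.5.
Step 5: Ties in |d|, so use the tie-corrected normal approximation.
        E[W] = n(n+1)/4 = 7*8/4 = 14.
        Tie groups: |d|=2 (t=2), |d|=4 (t=3); sum(t^3 - t) = 30.
        Var[W] = n(n+1)(2n+1)/24 - sum(t^3-t)/48 = 840/24 - 30/48 = 34.375.
        z = (W - E[W]) / sqrt(Var[W]) = (11.5 - 14) / 5.8630 = -0.4264.
        Two-sided p = 2*Phi(z) = 0.669815.
Step 6: alpha = 0.1. fail to reject H0.

W+ = 11.5, W- = 16.5, W = min = 11.5, p = 0.669815, fail to reject H0.


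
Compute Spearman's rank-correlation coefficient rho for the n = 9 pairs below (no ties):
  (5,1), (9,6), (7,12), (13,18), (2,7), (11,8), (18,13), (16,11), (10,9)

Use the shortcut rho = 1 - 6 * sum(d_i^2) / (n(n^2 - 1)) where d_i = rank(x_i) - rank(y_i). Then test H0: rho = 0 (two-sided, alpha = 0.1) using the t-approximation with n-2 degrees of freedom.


Step 1: Rank x and y separately (midranks; no ties here).
rank(x): 5->2, 9->4, 7->3, 13->7, 2->1, 11->6, 18->9, 16->8, 10->5
rank(y): 1->1, 6->2, 12->7, 18->9, 7->3, 8->4, 13->8, 11->6, 9->5
Step 2: d_i = R_x(i) - R_y(i); compute d_i^2.
  (2-1)^2=1, (4-2)^2=4, (3-7)^2=16, (7-9)^2=4, (1-3)^2=4, (6-4)^2=4, (9-8)^2=1, (8-6)^2=4, (5-5)^2=0
sum(d^2) = 38.
Step 3: rho = 1 - 6*38 / (9*(9^2 - 1)) = 1 - 228/720 = 0.683333.
Step 4: Under H0, t = rho * sqrt((n-2)/(1-rho^2)) = 2.4763 ~ t(7).
Step 5: Two-sided p-value from the t-distribution with 7 df = 0.042442.
Step 6: alpha = 0.1. reject H0.

rho = 0.6833, p = 0.042442, reject H0 at alpha = 0.1.


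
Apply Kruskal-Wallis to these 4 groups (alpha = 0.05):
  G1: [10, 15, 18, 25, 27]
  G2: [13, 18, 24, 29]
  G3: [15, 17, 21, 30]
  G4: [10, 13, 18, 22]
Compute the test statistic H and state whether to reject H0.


Step 1: Combine all N = 17 observations and assign midranks.
sorted (value, group, rank): (10,G1,1.5), (10,G4,1.5), (13,G2,3.5), (13,G4,3.5), (15,G1,5.5), (15,G3,5.5), (17,G3,7), (18,G1,9), (18,G2,9), (18,G4,9), (21,G3,11), (22,G4,12), (24,G2,13), (25,G1,14), (27,G1,15), (29,G2,16), (30,G3,17)
Step 2: Sum ranks within each group.
R_1 = 45 (n_1 = 5)
R_2 = 41.5 (n_2 = 4)
R_3 = 40.5 (n_3 = 4)
R_4 = 26 (n_4 = 4)
Step 3: H = 12/(N(N+1)) * sum(R_i^2/n_i) - 3(N+1)
     = 12/(17*18) * (45^2/5 + 41.5^2/4 + 40.5^2/4 + 26^2/4) - 3*18
     = 0.039216 * 1414.62 - 54
     = 1.475490.
Step 4: Ties present; correction factor C = 1 - 42/(17^3 - 17) = 0.991422. Corrected H = 1.475490 / 0.991422 = 1.488257.
Step 5: Under H0, H ~ chi^2(3); p-value = 0.684983.
Step 6: alpha = 0.05. fail to reject H0.

H = 1.4883, df = 3, p = 0.684983, fail to reject H0.


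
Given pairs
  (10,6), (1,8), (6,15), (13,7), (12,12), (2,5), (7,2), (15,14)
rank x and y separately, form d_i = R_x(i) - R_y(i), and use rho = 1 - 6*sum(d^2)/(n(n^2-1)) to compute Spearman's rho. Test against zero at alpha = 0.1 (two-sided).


Step 1: Rank x and y separately (midranks; no ties here).
rank(x): 10->5, 1->1, 6->3, 13->7, 12->6, 2->2, 7->4, 15->8
rank(y): 6->3, 8->5, 15->8, 7->4, 12->6, 5->2, 2->1, 14->7
Step 2: d_i = R_x(i) - R_y(i); compute d_i^2.
  (5-3)^2=4, (1-5)^2=16, (3-8)^2=25, (7-4)^2=9, (6-6)^2=0, (2-2)^2=0, (4-1)^2=9, (8-7)^2=1
sum(d^2) = 64.
Step 3: rho = 1 - 6*64 / (8*(8^2 - 1)) = 1 - 384/504 = 0.238095.
Step 4: Under H0, t = rho * sqrt((n-2)/(1-rho^2)) = 0.6005 ~ t(6).
Step 5: Two-sided p-value from the t-distribution with 6 df = 0.570156.
Step 6: alpha = 0.1. fail to reject H0.

rho = 0.2381, p = 0.570156, fail to reject H0 at alpha = 0.1.


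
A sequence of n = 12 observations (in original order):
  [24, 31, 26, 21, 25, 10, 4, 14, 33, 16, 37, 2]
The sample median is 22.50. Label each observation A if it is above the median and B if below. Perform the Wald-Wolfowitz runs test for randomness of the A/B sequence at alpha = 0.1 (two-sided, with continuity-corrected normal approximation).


Step 1: Compute median = 22.50; label A = above, B = below.
Labels in order: AAABABBBABAB  (n_A = 6, n_B = 6)
Step 2: Count runs R = 8.
Step 3: Under H0 (random ordering), E[R] = 2*n_A*n_B/(n_A+n_B) + 1 = 2*6*6/12 + 1 = 7.0000.
        Var[R] = 2*n_A*n_B*(2*n_A*n_B - n_A - n_B) / ((n_A+n_B)^2 * (n_A+n_B-1)) = 4320/1584 = 2.7273.
        SD[R] = 1.6514.
Step 4: Continuity-corrected z = (R - 0.5 - E[R]) / SD[R] = (8 - 0.5 - 7.0000) / 1.6514 = 0.3028.
Step 5: Two-sided p-value via normal approximation = 2*(1 - Phi(|z|)) = 0.762069.
Step 6: alpha = 0.1. fail to reject H0.

R = 8, z = 0.3028, p = 0.762069, fail to reject H0.


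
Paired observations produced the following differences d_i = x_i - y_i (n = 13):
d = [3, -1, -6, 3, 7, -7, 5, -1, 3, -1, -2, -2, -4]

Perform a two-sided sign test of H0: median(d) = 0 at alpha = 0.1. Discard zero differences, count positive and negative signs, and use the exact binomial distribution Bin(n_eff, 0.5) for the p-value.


Step 1: Discard zero differences. Original n = 13; n_eff = number of nonzero differences = 13.
Nonzero differences (with sign): +3, -1, -6, +3, +7, -7, +5, -1, +3, -1, -2, -2, -4
Step 2: Count signs: positive = 5, negative = 8.
Step 3: Under H0: P(positive) = 0.5, so the number of positives S ~ Bin(13, 0.5).
Step 4: Two-sided exact p-value = sum of Bin(13,0.5) probabilities at or below the observed probability = 0.581055.
Step 5: alpha = 0.1. fail to reject H0.

n_eff = 13, pos = 5, neg = 8, p = 0.581055, fail to reject H0.


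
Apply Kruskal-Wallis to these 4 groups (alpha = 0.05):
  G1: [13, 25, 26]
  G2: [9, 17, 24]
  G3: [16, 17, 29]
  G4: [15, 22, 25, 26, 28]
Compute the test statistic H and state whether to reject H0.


Step 1: Combine all N = 14 observations and assign midranks.
sorted (value, group, rank): (9,G2,1), (13,G1,2), (15,G4,3), (16,G3,4), (17,G2,5.5), (17,G3,5.5), (22,G4,7), (24,G2,8), (25,G1,9.5), (25,G4,9.5), (26,G1,11.5), (26,G4,11.5), (28,G4,13), (29,G3,14)
Step 2: Sum ranks within each group.
R_1 = 23 (n_1 = 3)
R_2 = 14.5 (n_2 = 3)
R_3 = 23.5 (n_3 = 3)
R_4 = 44 (n_4 = 5)
Step 3: H = 12/(N(N+1)) * sum(R_i^2/n_i) - 3(N+1)
     = 12/(14*15) * (23^2/3 + 14.5^2/3 + 23.5^2/3 + 44^2/5) - 3*15
     = 0.057143 * 817.7 - 45
     = 1.725714.
Step 4: Ties present; correction factor C = 1 - 18/(14^3 - 14) = 0.993407. Corrected H = 1.725714 / 0.993407 = 1.737168.
Step 5: Under H0, H ~ chi^2(3); p-value = 0.628702.
Step 6: alpha = 0.05. fail to reject H0.

H = 1.7372, df = 3, p = 0.628702, fail to reject H0.


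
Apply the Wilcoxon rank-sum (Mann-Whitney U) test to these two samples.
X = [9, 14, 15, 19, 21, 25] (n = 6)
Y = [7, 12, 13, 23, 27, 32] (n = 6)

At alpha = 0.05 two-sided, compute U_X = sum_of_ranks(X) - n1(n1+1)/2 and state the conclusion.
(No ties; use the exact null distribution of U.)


Step 1: Combine and sort all 12 observations; assign midranks.
sorted (value, group): (7,Y), (9,X), (12,Y), (13,Y), (14,X), (15,X), (19,X), (21,X), (23,Y), (25,X), (27,Y), (32,Y)
ranks: 7->1, 9->2, 12->3, 13->4, 14->5, 15->6, 19->7, 21->8, 23->9, 25->10, 27->11, 32->12
Step 2: Rank sum for X: R1 = 2 + 5 + 6 + 7 + 8 + 10 = 38.
Step 3: U_X = R1 - n1(n1+1)/2 = 38 - 6*7/2 = 38 - 21 = 17.
       U_Y = n1*n2 - U_X = 36 - 17 = 19.
Step 4: No ties, so the exact null distribution of U (based on enumerating the C(12,6) = 924 equally likely rank assignments) gives the two-sided p-value.
Step 5: p-value = 0.937229; compare to alpha = 0.05. fail to reject H0.

U_X = 17, p = 0.937229, fail to reject H0 at alpha = 0.05.


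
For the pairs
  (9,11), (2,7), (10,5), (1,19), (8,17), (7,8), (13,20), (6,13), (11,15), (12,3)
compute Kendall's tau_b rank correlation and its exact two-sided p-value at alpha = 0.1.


Step 1: Enumerate the 45 unordered pairs (i,j) with i<j and classify each by sign(x_j-x_i) * sign(y_j-y_i).
  (1,2):dx=-7,dy=-4->C; (1,3):dx=+1,dy=-6->D; (1,4):dx=-8,dy=+8->D; (1,5):dx=-1,dy=+6->D
  (1,6):dx=-2,dy=-3->C; (1,7):dx=+4,dy=+9->C; (1,8):dx=-3,dy=+2->D; (1,9):dx=+2,dy=+4->C
  (1,10):dx=+3,dy=-8->D; (2,3):dx=+8,dy=-2->D; (2,4):dx=-1,dy=+12->D; (2,5):dx=+6,dy=+10->C
  (2,6):dx=+5,dy=+1->C; (2,7):dx=+11,dy=+13->C; (2,8):dx=+4,dy=+6->C; (2,9):dx=+9,dy=+8->C
  (2,10):dx=+10,dy=-4->D; (3,4):dx=-9,dy=+14->D; (3,5):dx=-2,dy=+12->D; (3,6):dx=-3,dy=+3->D
  (3,7):dx=+3,dy=+15->C; (3,8):dx=-4,dy=+8->D; (3,9):dx=+1,dy=+10->C; (3,10):dx=+2,dy=-2->D
  (4,5):dx=+7,dy=-2->D; (4,6):dx=+6,dy=-11->D; (4,7):dx=+12,dy=+1->C; (4,8):dx=+5,dy=-6->D
  (4,9):dx=+10,dy=-4->D; (4,10):dx=+11,dy=-16->D; (5,6):dx=-1,dy=-9->C; (5,7):dx=+5,dy=+3->C
  (5,8):dx=-2,dy=-4->C; (5,9):dx=+3,dy=-2->D; (5,10):dx=+4,dy=-14->D; (6,7):dx=+6,dy=+12->C
  (6,8):dx=-1,dy=+5->D; (6,9):dx=+4,dy=+7->C; (6,10):dx=+5,dy=-5->D; (7,8):dx=-7,dy=-7->C
  (7,9):dx=-2,dy=-5->C; (7,10):dx=-1,dy=-17->C; (8,9):dx=+5,dy=+2->C; (8,10):dx=+6,dy=-10->D
  (9,10):dx=+1,dy=-12->D
Step 2: C = 21, D = 24, total pairs = 45.
Step 3: tau = (C - D)/(n(n-1)/2) = (21 - 24)/45 = -0.066667.
Step 4: Exact two-sided p-value (enumerate n! = 3628800 permutations of y under H0): p = 0.861801.
Step 5: alpha = 0.1. fail to reject H0.

tau_b = -0.0667 (C=21, D=24), p = 0.861801, fail to reject H0.


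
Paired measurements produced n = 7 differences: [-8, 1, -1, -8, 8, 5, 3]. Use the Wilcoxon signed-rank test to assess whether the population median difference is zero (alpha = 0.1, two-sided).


Step 1: Drop any zero differences (none here) and take |d_i|.
|d| = [8, 1, 1, 8, 8, 5, 3]
Step 2: Midrank |d_i| (ties get averaged ranks).
ranks: |8|->6, |1|->1.5, |1|->1.5, |8|->6, |8|->6, |5|->4, |3|->3
Step 3: Attach original signs; sum ranks with positive sign and with negative sign.
W+ = 1.5 + 6 + 4 + 3 = 14.5
W- = 6 + 1.5 + 6 = 13.5
(Check: W+ + W- = 28 should equal n(n+1)/2 = 28.)
Step 4: Test statistic W = min(W+, W-) = 13.5.
Step 5: Ties in |d|, so use the tie-corrected normal approximation.
        E[W] = n(n+1)/4 = 7*8/4 = 14.
        Tie groups: |d|=1 (t=2), |d|=8 (t=3); sum(t^3 - t) = 30.
        Var[W] = n(n+1)(2n+1)/24 - sum(t^3-t)/48 = 840/24 - 30/48 = 34.375.
        z = (W - E[W]) / sqrt(Var[W]) = (13.5 - 14) / 5.8630 = -0.0853.
        Two-sided p = 2*Phi(z) = 0.932039.
Step 6: alpha = 0.1. fail to reject H0.

W+ = 14.5, W- = 13.5, W = min = 13.5, p = 0.932039, fail to reject H0.


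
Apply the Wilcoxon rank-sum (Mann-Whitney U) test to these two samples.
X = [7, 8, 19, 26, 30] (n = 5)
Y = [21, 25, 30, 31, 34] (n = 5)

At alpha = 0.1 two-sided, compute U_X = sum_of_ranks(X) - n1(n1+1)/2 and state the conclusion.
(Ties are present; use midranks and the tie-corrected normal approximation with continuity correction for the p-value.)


Step 1: Combine and sort all 10 observations; assign midranks.
sorted (value, group): (7,X), (8,X), (19,X), (21,Y), (25,Y), (26,X), (30,X), (30,Y), (31,Y), (34,Y)
ranks: 7->1, 8->2, 19->3, 21->4, 25->5, 26->6, 30->7.5, 30->7.5, 31->9, 34->10
Step 2: Rank sum for X: R1 = 1 + 2 + 3 + 6 + 7.5 = 19.5.
Step 3: U_X = R1 - n1(n1+1)/2 = 19.5 - 5*6/2 = 19.5 - 15 = 4.5.
       U_Y = n1*n2 - U_X = 25 - 4.5 = 20.5.
Step 4: Ties are present, so use the tie-corrected normal approximation (with continuity correction) for the p-value.
Step 5: p-value = 0.116074; compare to alpha = 0.1. fail to reject H0.

U_X = 4.5, p = 0.116074, fail to reject H0 at alpha = 0.1.


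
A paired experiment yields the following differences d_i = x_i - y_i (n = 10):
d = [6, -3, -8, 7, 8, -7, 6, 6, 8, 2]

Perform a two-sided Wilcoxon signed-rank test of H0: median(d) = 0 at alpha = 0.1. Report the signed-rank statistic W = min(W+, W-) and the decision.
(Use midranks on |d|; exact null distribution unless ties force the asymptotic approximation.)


Step 1: Drop any zero differences (none here) and take |d_i|.
|d| = [6, 3, 8, 7, 8, 7, 6, 6, 8, 2]
Step 2: Midrank |d_i| (ties get averaged ranks).
ranks: |6|->4, |3|->2, |8|->9, |7|->6.5, |8|->9, |7|->6.5, |6|->4, |6|->4, |8|->9, |2|->1
Step 3: Attach original signs; sum ranks with positive sign and with negative sign.
W+ = 4 + 6.5 + 9 + 4 + 4 + 9 + 1 = 37.5
W- = 2 + 9 + 6.5 = 17.5
(Check: W+ + W- = 55 should equal n(n+1)/2 = 55.)
Step 4: Test statistic W = min(W+, W-) = 17.5.
Step 5: Ties in |d|, so use the tie-corrected normal approximation.
        E[W] = n(n+1)/4 = 10*11/4 = 27.5.
        Tie groups: |d|=6 (t=3), |d|=7 (t=2), |d|=8 (t=3); sum(t^3 - t) = 54.
        Var[W] = n(n+1)(2n+1)/24 - sum(t^3-t)/48 = 2310/24 - 54/48 = 95.125.
        z = (W - E[W]) / sqrt(Var[W]) = (17.5 - 27.5) / 9.7532 = -1.0253.
        Two-sided p = 2*Phi(z) = 0.305220.
Step 6: alpha = 0.1. fail to reject H0.

W+ = 37.5, W- = 17.5, W = min = 17.5, p = 0.305220, fail to reject H0.


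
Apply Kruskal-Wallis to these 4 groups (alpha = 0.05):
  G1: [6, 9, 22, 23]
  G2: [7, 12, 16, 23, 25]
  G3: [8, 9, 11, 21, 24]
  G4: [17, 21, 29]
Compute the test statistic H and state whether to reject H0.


Step 1: Combine all N = 17 observations and assign midranks.
sorted (value, group, rank): (6,G1,1), (7,G2,2), (8,G3,3), (9,G1,4.5), (9,G3,4.5), (11,G3,6), (12,G2,7), (16,G2,8), (17,G4,9), (21,G3,10.5), (21,G4,10.5), (22,G1,12), (23,G1,13.5), (23,G2,13.5), (24,G3,15), (25,G2,16), (29,G4,17)
Step 2: Sum ranks within each group.
R_1 = 31 (n_1 = 4)
R_2 = 46.5 (n_2 = 5)
R_3 = 39 (n_3 = 5)
R_4 = 36.5 (n_4 = 3)
Step 3: H = 12/(N(N+1)) * sum(R_i^2/n_i) - 3(N+1)
     = 12/(17*18) * (31^2/4 + 46.5^2/5 + 39^2/5 + 36.5^2/3) - 3*18
     = 0.039216 * 1420.98 - 54
     = 1.724837.
Step 4: Ties present; correction factor C = 1 - 18/(17^3 - 17) = 0.996324. Corrected H = 1.724837 / 0.996324 = 1.731201.
Step 5: Under H0, H ~ chi^2(3); p-value = 0.630019.
Step 6: alpha = 0.05. fail to reject H0.

H = 1.7312, df = 3, p = 0.630019, fail to reject H0.


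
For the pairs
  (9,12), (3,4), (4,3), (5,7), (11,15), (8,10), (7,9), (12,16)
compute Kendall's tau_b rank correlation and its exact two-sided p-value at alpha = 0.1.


Step 1: Enumerate the 28 unordered pairs (i,j) with i<j and classify each by sign(x_j-x_i) * sign(y_j-y_i).
  (1,2):dx=-6,dy=-8->C; (1,3):dx=-5,dy=-9->C; (1,4):dx=-4,dy=-5->C; (1,5):dx=+2,dy=+3->C
  (1,6):dx=-1,dy=-2->C; (1,7):dx=-2,dy=-3->C; (1,8):dx=+3,dy=+4->C; (2,3):dx=+1,dy=-1->D
  (2,4):dx=+2,dy=+3->C; (2,5):dx=+8,dy=+11->C; (2,6):dx=+5,dy=+6->C; (2,7):dx=+4,dy=+5->C
  (2,8):dx=+9,dy=+12->C; (3,4):dx=+1,dy=+4->C; (3,5):dx=+7,dy=+12->C; (3,6):dx=+4,dy=+7->C
  (3,7):dx=+3,dy=+6->C; (3,8):dx=+8,dy=+13->C; (4,5):dx=+6,dy=+8->C; (4,6):dx=+3,dy=+3->C
  (4,7):dx=+2,dy=+2->C; (4,8):dx=+7,dy=+9->C; (5,6):dx=-3,dy=-5->C; (5,7):dx=-4,dy=-6->C
  (5,8):dx=+1,dy=+1->C; (6,7):dx=-1,dy=-1->C; (6,8):dx=+4,dy=+6->C; (7,8):dx=+5,dy=+7->C
Step 2: C = 27, D = 1, total pairs = 28.
Step 3: tau = (C - D)/(n(n-1)/2) = (27 - 1)/28 = 0.928571.
Step 4: Exact two-sided p-value (enumerate n! = 40320 permutations of y under H0): p = 0.000397.
Step 5: alpha = 0.1. reject H0.

tau_b = 0.9286 (C=27, D=1), p = 0.000397, reject H0.


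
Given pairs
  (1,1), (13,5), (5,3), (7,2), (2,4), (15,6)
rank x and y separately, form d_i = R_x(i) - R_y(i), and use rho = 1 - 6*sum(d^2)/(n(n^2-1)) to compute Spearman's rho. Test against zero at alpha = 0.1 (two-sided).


Step 1: Rank x and y separately (midranks; no ties here).
rank(x): 1->1, 13->5, 5->3, 7->4, 2->2, 15->6
rank(y): 1->1, 5->5, 3->3, 2->2, 4->4, 6->6
Step 2: d_i = R_x(i) - R_y(i); compute d_i^2.
  (1-1)^2=0, (5-5)^2=0, (3-3)^2=0, (4-2)^2=4, (2-4)^2=4, (6-6)^2=0
sum(d^2) = 8.
Step 3: rho = 1 - 6*8 / (6*(6^2 - 1)) = 1 - 48/210 = 0.771429.
Step 4: Under H0, t = rho * sqrt((n-2)/(1-rho^2)) = 2.4247 ~ t(4).
Step 5: Two-sided p-value from the t-distribution with 4 df = 0.072397.
Step 6: alpha = 0.1. reject H0.

rho = 0.7714, p = 0.072397, reject H0 at alpha = 0.1.


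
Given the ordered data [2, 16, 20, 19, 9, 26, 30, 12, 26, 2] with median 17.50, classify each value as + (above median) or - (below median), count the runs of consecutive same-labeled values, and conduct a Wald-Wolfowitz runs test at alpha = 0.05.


Step 1: Compute median = 17.50; label A = above, B = below.
Labels in order: BBAABAABAB  (n_A = 5, n_B = 5)
Step 2: Count runs R = 7.
Step 3: Under H0 (random ordering), E[R] = 2*n_A*n_B/(n_A+n_B) + 1 = 2*5*5/10 + 1 = 6.0000.
        Var[R] = 2*n_A*n_B*(2*n_A*n_B - n_A - n_B) / ((n_A+n_B)^2 * (n_A+n_B-1)) = 2000/900 = 2.2222.
        SD[R] = 1.4907.
Step 4: Continuity-corrected z = (R - 0.5 - E[R]) / SD[R] = (7 - 0.5 - 6.0000) / 1.4907 = 0.3354.
Step 5: Two-sided p-value via normal approximation = 2*(1 - Phi(|z|)) = 0.737316.
Step 6: alpha = 0.05. fail to reject H0.

R = 7, z = 0.3354, p = 0.737316, fail to reject H0.


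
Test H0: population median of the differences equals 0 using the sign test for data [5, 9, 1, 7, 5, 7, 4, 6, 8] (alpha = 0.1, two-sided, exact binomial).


Step 1: Discard zero differences. Original n = 9; n_eff = number of nonzero differences = 9.
Nonzero differences (with sign): +5, +9, +1, +7, +5, +7, +4, +6, +8
Step 2: Count signs: positive = 9, negative = 0.
Step 3: Under H0: P(positive) = 0.5, so the number of positives S ~ Bin(9, 0.5).
Step 4: Two-sided exact p-value = sum of Bin(9,0.5) probabilities at or below the observed probability = 0.003906.
Step 5: alpha = 0.1. reject H0.

n_eff = 9, pos = 9, neg = 0, p = 0.003906, reject H0.


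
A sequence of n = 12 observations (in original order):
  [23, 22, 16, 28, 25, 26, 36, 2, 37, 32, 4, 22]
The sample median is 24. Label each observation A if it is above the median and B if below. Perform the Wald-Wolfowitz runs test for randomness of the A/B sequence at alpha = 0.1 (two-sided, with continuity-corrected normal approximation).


Step 1: Compute median = 24; label A = above, B = below.
Labels in order: BBBAAAABAABB  (n_A = 6, n_B = 6)
Step 2: Count runs R = 5.
Step 3: Under H0 (random ordering), E[R] = 2*n_A*n_B/(n_A+n_B) + 1 = 2*6*6/12 + 1 = 7.0000.
        Var[R] = 2*n_A*n_B*(2*n_A*n_B - n_A - n_B) / ((n_A+n_B)^2 * (n_A+n_B-1)) = 4320/1584 = 2.7273.
        SD[R] = 1.6514.
Step 4: Continuity-corrected z = (R + 0.5 - E[R]) / SD[R] = (5 + 0.5 - 7.0000) / 1.6514 = -0.9083.
Step 5: Two-sided p-value via normal approximation = 2*(1 - Phi(|z|)) = 0.363722.
Step 6: alpha = 0.1. fail to reject H0.

R = 5, z = -0.9083, p = 0.363722, fail to reject H0.


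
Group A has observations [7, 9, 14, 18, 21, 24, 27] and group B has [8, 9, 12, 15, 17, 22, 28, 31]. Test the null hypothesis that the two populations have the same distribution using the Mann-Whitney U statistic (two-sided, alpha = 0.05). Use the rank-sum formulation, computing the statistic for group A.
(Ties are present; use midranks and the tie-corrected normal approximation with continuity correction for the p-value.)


Step 1: Combine and sort all 15 observations; assign midranks.
sorted (value, group): (7,X), (8,Y), (9,X), (9,Y), (12,Y), (14,X), (15,Y), (17,Y), (18,X), (21,X), (22,Y), (24,X), (27,X), (28,Y), (31,Y)
ranks: 7->1, 8->2, 9->3.5, 9->3.5, 12->5, 14->6, 15->7, 17->8, 18->9, 21->10, 22->11, 24->12, 27->13, 28->14, 31->15
Step 2: Rank sum for X: R1 = 1 + 3.5 + 6 + 9 + 10 + 12 + 13 = 54.5.
Step 3: U_X = R1 - n1(n1+1)/2 = 54.5 - 7*8/2 = 54.5 - 28 = 26.5.
       U_Y = n1*n2 - U_X = 56 - 26.5 = 29.5.
Step 4: Ties are present, so use the tie-corrected normal approximation (with continuity correction) for the p-value.
Step 5: p-value = 0.907786; compare to alpha = 0.05. fail to reject H0.

U_X = 26.5, p = 0.907786, fail to reject H0 at alpha = 0.05.


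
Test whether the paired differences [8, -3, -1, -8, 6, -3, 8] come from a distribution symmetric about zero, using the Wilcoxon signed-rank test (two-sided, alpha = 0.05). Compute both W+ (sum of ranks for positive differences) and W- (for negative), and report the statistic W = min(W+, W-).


Step 1: Drop any zero differences (none here) and take |d_i|.
|d| = [8, 3, 1, 8, 6, 3, 8]
Step 2: Midrank |d_i| (ties get averaged ranks).
ranks: |8|->6, |3|->2.5, |1|->1, |8|->6, |6|->4, |3|->2.5, |8|->6
Step 3: Attach original signs; sum ranks with positive sign and with negative sign.
W+ = 6 + 4 + 6 = 16
W- = 2.5 + 1 + 6 + 2.5 = 12
(Check: W+ + W- = 28 should equal n(n+1)/2 = 28.)
Step 4: Test statistic W = min(W+, W-) = 12.
Step 5: Ties in |d|, so use the tie-corrected normal approximation.
        E[W] = n(n+1)/4 = 7*8/4 = 14.
        Tie groups: |d|=3 (t=2), |d|=8 (t=3); sum(t^3 - t) = 30.
        Var[W] = n(n+1)(2n+1)/24 - sum(t^3-t)/48 = 840/24 - 30/48 = 34.375.
        z = (W - E[W]) / sqrt(Var[W]) = (12 - 14) / 5.8630 = -0.3411.
        Two-sided p = 2*Phi(z) = 0.733012.
Step 6: alpha = 0.05. fail to reject H0.

W+ = 16, W- = 12, W = min = 12, p = 0.733012, fail to reject H0.


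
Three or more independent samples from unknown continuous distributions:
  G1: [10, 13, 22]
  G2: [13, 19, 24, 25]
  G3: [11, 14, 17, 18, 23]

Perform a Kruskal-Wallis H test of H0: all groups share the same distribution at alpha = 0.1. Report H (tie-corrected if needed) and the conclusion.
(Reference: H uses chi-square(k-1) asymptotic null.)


Step 1: Combine all N = 12 observations and assign midranks.
sorted (value, group, rank): (10,G1,1), (11,G3,2), (13,G1,3.5), (13,G2,3.5), (14,G3,5), (17,G3,6), (18,G3,7), (19,G2,8), (22,G1,9), (23,G3,10), (24,G2,11), (25,G2,12)
Step 2: Sum ranks within each group.
R_1 = 13.5 (n_1 = 3)
R_2 = 34.5 (n_2 = 4)
R_3 = 30 (n_3 = 5)
Step 3: H = 12/(N(N+1)) * sum(R_i^2/n_i) - 3(N+1)
     = 12/(12*13) * (13.5^2/3 + 34.5^2/4 + 30^2/5) - 3*13
     = 0.076923 * 538.312 - 39
     = 2.408654.
Step 4: Ties present; correction factor C = 1 - 6/(12^3 - 12) = 0.996503. Corrected H = 2.408654 / 0.996503 = 2.417105.
Step 5: Under H0, H ~ chi^2(2); p-value = 0.298629.
Step 6: alpha = 0.1. fail to reject H0.

H = 2.4171, df = 2, p = 0.298629, fail to reject H0.


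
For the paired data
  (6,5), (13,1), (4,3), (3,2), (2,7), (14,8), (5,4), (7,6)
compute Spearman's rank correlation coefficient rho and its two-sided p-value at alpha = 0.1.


Step 1: Rank x and y separately (midranks; no ties here).
rank(x): 6->5, 13->7, 4->3, 3->2, 2->1, 14->8, 5->4, 7->6
rank(y): 5->5, 1->1, 3->3, 2->2, 7->7, 8->8, 4->4, 6->6
Step 2: d_i = R_x(i) - R_y(i); compute d_i^2.
  (5-5)^2=0, (7-1)^2=36, (3-3)^2=0, (2-2)^2=0, (1-7)^2=36, (8-8)^2=0, (4-4)^2=0, (6-6)^2=0
sum(d^2) = 72.
Step 3: rho = 1 - 6*72 / (8*(8^2 - 1)) = 1 - 432/504 = 0.142857.
Step 4: Under H0, t = rho * sqrt((n-2)/(1-rho^2)) = 0.3536 ~ t(6).
Step 5: Two-sided p-value from the t-distribution with 6 df = 0.735765.
Step 6: alpha = 0.1. fail to reject H0.

rho = 0.1429, p = 0.735765, fail to reject H0 at alpha = 0.1.


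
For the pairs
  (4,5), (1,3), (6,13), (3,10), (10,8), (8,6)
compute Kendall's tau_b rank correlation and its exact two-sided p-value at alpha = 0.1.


Step 1: Enumerate the 15 unordered pairs (i,j) with i<j and classify each by sign(x_j-x_i) * sign(y_j-y_i).
  (1,2):dx=-3,dy=-2->C; (1,3):dx=+2,dy=+8->C; (1,4):dx=-1,dy=+5->D; (1,5):dx=+6,dy=+3->C
  (1,6):dx=+4,dy=+1->C; (2,3):dx=+5,dy=+10->C; (2,4):dx=+2,dy=+7->C; (2,5):dx=+9,dy=+5->C
  (2,6):dx=+7,dy=+3->C; (3,4):dx=-3,dy=-3->C; (3,5):dx=+4,dy=-5->D; (3,6):dx=+2,dy=-7->D
  (4,5):dx=+7,dy=-2->D; (4,6):dx=+5,dy=-4->D; (5,6):dx=-2,dy=-2->C
Step 2: C = 10, D = 5, total pairs = 15.
Step 3: tau = (C - D)/(n(n-1)/2) = (10 - 5)/15 = 0.333333.
Step 4: Exact two-sided p-value (enumerate n! = 720 permutations of y under H0): p = 0.469444.
Step 5: alpha = 0.1. fail to reject H0.

tau_b = 0.3333 (C=10, D=5), p = 0.469444, fail to reject H0.


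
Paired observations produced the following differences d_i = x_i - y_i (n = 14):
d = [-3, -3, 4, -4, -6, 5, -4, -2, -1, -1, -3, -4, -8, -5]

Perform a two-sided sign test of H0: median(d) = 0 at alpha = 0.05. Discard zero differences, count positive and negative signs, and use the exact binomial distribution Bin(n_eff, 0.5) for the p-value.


Step 1: Discard zero differences. Original n = 14; n_eff = number of nonzero differences = 14.
Nonzero differences (with sign): -3, -3, +4, -4, -6, +5, -4, -2, -1, -1, -3, -4, -8, -5
Step 2: Count signs: positive = 2, negative = 12.
Step 3: Under H0: P(positive) = 0.5, so the number of positives S ~ Bin(14, 0.5).
Step 4: Two-sided exact p-value = sum of Bin(14,0.5) probabilities at or below the observed probability = 0.012939.
Step 5: alpha = 0.05. reject H0.

n_eff = 14, pos = 2, neg = 12, p = 0.012939, reject H0.


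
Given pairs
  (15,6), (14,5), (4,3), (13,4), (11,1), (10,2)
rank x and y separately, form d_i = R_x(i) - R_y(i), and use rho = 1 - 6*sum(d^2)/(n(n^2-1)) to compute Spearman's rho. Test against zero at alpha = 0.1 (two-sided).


Step 1: Rank x and y separately (midranks; no ties here).
rank(x): 15->6, 14->5, 4->1, 13->4, 11->3, 10->2
rank(y): 6->6, 5->5, 3->3, 4->4, 1->1, 2->2
Step 2: d_i = R_x(i) - R_y(i); compute d_i^2.
  (6-6)^2=0, (5-5)^2=0, (1-3)^2=4, (4-4)^2=0, (3-1)^2=4, (2-2)^2=0
sum(d^2) = 8.
Step 3: rho = 1 - 6*8 / (6*(6^2 - 1)) = 1 - 48/210 = 0.771429.
Step 4: Under H0, t = rho * sqrt((n-2)/(1-rho^2)) = 2.4247 ~ t(4).
Step 5: Two-sided p-value from the t-distribution with 4 df = 0.072397.
Step 6: alpha = 0.1. reject H0.

rho = 0.7714, p = 0.072397, reject H0 at alpha = 0.1.


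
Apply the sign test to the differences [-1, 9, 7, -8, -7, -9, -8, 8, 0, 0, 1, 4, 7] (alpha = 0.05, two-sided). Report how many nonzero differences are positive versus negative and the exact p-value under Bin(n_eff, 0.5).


Step 1: Discard zero differences. Original n = 13; n_eff = number of nonzero differences = 11.
Nonzero differences (with sign): -1, +9, +7, -8, -7, -9, -8, +8, +1, +4, +7
Step 2: Count signs: positive = 6, negative = 5.
Step 3: Under H0: P(positive) = 0.5, so the number of positives S ~ Bin(11, 0.5).
Step 4: Two-sided exact p-value = sum of Bin(11,0.5) probabilities at or below the observed probability = 1.000000.
Step 5: alpha = 0.05. fail to reject H0.

n_eff = 11, pos = 6, neg = 5, p = 1.000000, fail to reject H0.


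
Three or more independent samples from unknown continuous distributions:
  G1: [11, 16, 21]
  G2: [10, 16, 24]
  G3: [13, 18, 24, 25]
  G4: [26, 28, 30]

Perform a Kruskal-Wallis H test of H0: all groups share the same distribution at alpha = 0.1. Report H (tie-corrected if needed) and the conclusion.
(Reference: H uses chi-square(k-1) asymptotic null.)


Step 1: Combine all N = 13 observations and assign midranks.
sorted (value, group, rank): (10,G2,1), (11,G1,2), (13,G3,3), (16,G1,4.5), (16,G2,4.5), (18,G3,6), (21,G1,7), (24,G2,8.5), (24,G3,8.5), (25,G3,10), (26,G4,11), (28,G4,12), (30,G4,13)
Step 2: Sum ranks within each group.
R_1 = 13.5 (n_1 = 3)
R_2 = 14 (n_2 = 3)
R_3 = 27.5 (n_3 = 4)
R_4 = 36 (n_4 = 3)
Step 3: H = 12/(N(N+1)) * sum(R_i^2/n_i) - 3(N+1)
     = 12/(13*14) * (13.5^2/3 + 14^2/3 + 27.5^2/4 + 36^2/3) - 3*14
     = 0.065934 * 747.146 - 42
     = 7.262363.
Step 4: Ties present; correction factor C = 1 - 12/(13^3 - 13) = 0.994505. Corrected H = 7.262363 / 0.994505 = 7.302486.
Step 5: Under H0, H ~ chi^2(3); p-value = 0.062857.
Step 6: alpha = 0.1. reject H0.

H = 7.3025, df = 3, p = 0.062857, reject H0.


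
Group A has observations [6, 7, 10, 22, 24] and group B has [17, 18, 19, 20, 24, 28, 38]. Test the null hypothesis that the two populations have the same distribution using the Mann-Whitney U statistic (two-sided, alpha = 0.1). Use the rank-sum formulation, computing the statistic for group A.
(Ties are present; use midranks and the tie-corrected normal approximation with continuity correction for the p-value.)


Step 1: Combine and sort all 12 observations; assign midranks.
sorted (value, group): (6,X), (7,X), (10,X), (17,Y), (18,Y), (19,Y), (20,Y), (22,X), (24,X), (24,Y), (28,Y), (38,Y)
ranks: 6->1, 7->2, 10->3, 17->4, 18->5, 19->6, 20->7, 22->8, 24->9.5, 24->9.5, 28->11, 38->12
Step 2: Rank sum for X: R1 = 1 + 2 + 3 + 8 + 9.5 = 23.5.
Step 3: U_X = R1 - n1(n1+1)/2 = 23.5 - 5*6/2 = 23.5 - 15 = 8.5.
       U_Y = n1*n2 - U_X = 35 - 8.5 = 26.5.
Step 4: Ties are present, so use the tie-corrected normal approximation (with continuity correction) for the p-value.
Step 5: p-value = 0.166721; compare to alpha = 0.1. fail to reject H0.

U_X = 8.5, p = 0.166721, fail to reject H0 at alpha = 0.1.


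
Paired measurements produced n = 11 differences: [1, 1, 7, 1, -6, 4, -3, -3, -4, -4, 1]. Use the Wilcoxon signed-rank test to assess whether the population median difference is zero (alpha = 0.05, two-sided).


Step 1: Drop any zero differences (none here) and take |d_i|.
|d| = [1, 1, 7, 1, 6, 4, 3, 3, 4, 4, 1]
Step 2: Midrank |d_i| (ties get averaged ranks).
ranks: |1|->2.5, |1|->2.5, |7|->11, |1|->2.5, |6|->10, |4|->8, |3|->5.5, |3|->5.5, |4|->8, |4|->8, |1|->2.5
Step 3: Attach original signs; sum ranks with positive sign and with negative sign.
W+ = 2.5 + 2.5 + 11 + 2.5 + 8 + 2.5 = 29
W- = 10 + 5.5 + 5.5 + 8 + 8 = 37
(Check: W+ + W- = 66 should equal n(n+1)/2 = 66.)
Step 4: Test statistic W = min(W+, W-) = 29.
Step 5: Ties in |d|, so use the tie-corrected normal approximation.
        E[W] = n(n+1)/4 = 11*12/4 = 33.
        Tie groups: |d|=1 (t=4), |d|=3 (t=2), |d|=4 (t=3); sum(t^3 - t) = 90.
        Var[W] = n(n+1)(2n+1)/24 - sum(t^3-t)/48 = 3036/24 - 90/48 = 124.625.
        z = (W - E[W]) / sqrt(Var[W]) = (29 - 33) / 11.1636 = -0.3583.
        Two-sided p = 2*Phi(z) = 0.720112.
Step 6: alpha = 0.05. fail to reject H0.

W+ = 29, W- = 37, W = min = 29, p = 0.720112, fail to reject H0.


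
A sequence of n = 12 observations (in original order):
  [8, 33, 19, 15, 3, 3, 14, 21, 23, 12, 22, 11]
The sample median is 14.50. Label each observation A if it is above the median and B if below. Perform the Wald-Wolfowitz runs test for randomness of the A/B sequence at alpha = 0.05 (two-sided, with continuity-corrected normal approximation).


Step 1: Compute median = 14.50; label A = above, B = below.
Labels in order: BAAABBBAABAB  (n_A = 6, n_B = 6)
Step 2: Count runs R = 7.
Step 3: Under H0 (random ordering), E[R] = 2*n_A*n_B/(n_A+n_B) + 1 = 2*6*6/12 + 1 = 7.0000.
        Var[R] = 2*n_A*n_B*(2*n_A*n_B - n_A - n_B) / ((n_A+n_B)^2 * (n_A+n_B-1)) = 4320/1584 = 2.7273.
        SD[R] = 1.6514.
Step 4: R = E[R], so z = 0 with no continuity correction.
Step 5: Two-sided p-value via normal approximation = 2*(1 - Phi(|z|)) = 1.000000.
Step 6: alpha = 0.05. fail to reject H0.

R = 7, z = 0.0000, p = 1.000000, fail to reject H0.


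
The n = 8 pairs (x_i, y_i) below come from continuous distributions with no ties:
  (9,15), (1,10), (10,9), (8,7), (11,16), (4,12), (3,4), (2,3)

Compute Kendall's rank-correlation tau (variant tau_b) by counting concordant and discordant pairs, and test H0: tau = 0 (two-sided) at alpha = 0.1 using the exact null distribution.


Step 1: Enumerate the 28 unordered pairs (i,j) with i<j and classify each by sign(x_j-x_i) * sign(y_j-y_i).
  (1,2):dx=-8,dy=-5->C; (1,3):dx=+1,dy=-6->D; (1,4):dx=-1,dy=-8->C; (1,5):dx=+2,dy=+1->C
  (1,6):dx=-5,dy=-3->C; (1,7):dx=-6,dy=-11->C; (1,8):dx=-7,dy=-12->C; (2,3):dx=+9,dy=-1->D
  (2,4):dx=+7,dy=-3->D; (2,5):dx=+10,dy=+6->C; (2,6):dx=+3,dy=+2->C; (2,7):dx=+2,dy=-6->D
  (2,8):dx=+1,dy=-7->D; (3,4):dx=-2,dy=-2->C; (3,5):dx=+1,dy=+7->C; (3,6):dx=-6,dy=+3->D
  (3,7):dx=-7,dy=-5->C; (3,8):dx=-8,dy=-6->C; (4,5):dx=+3,dy=+9->C; (4,6):dx=-4,dy=+5->D
  (4,7):dx=-5,dy=-3->C; (4,8):dx=-6,dy=-4->C; (5,6):dx=-7,dy=-4->C; (5,7):dx=-8,dy=-12->C
  (5,8):dx=-9,dy=-13->C; (6,7):dx=-1,dy=-8->C; (6,8):dx=-2,dy=-9->C; (7,8):dx=-1,dy=-1->C
Step 2: C = 21, D = 7, total pairs = 28.
Step 3: tau = (C - D)/(n(n-1)/2) = (21 - 7)/28 = 0.500000.
Step 4: Exact two-sided p-value (enumerate n! = 40320 permutations of y under H0): p = 0.108681.
Step 5: alpha = 0.1. fail to reject H0.

tau_b = 0.5000 (C=21, D=7), p = 0.108681, fail to reject H0.


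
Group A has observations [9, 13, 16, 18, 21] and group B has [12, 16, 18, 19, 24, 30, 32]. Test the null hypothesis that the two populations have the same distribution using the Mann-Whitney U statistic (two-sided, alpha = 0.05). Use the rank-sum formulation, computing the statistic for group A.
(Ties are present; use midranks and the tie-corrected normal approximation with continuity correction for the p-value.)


Step 1: Combine and sort all 12 observations; assign midranks.
sorted (value, group): (9,X), (12,Y), (13,X), (16,X), (16,Y), (18,X), (18,Y), (19,Y), (21,X), (24,Y), (30,Y), (32,Y)
ranks: 9->1, 12->2, 13->3, 16->4.5, 16->4.5, 18->6.5, 18->6.5, 19->8, 21->9, 24->10, 30->11, 32->12
Step 2: Rank sum for X: R1 = 1 + 3 + 4.5 + 6.5 + 9 = 24.
Step 3: U_X = R1 - n1(n1+1)/2 = 24 - 5*6/2 = 24 - 15 = 9.
       U_Y = n1*n2 - U_X = 35 - 9 = 26.
Step 4: Ties are present, so use the tie-corrected normal approximation (with continuity correction) for the p-value.
Step 5: p-value = 0.192314; compare to alpha = 0.05. fail to reject H0.

U_X = 9, p = 0.192314, fail to reject H0 at alpha = 0.05.


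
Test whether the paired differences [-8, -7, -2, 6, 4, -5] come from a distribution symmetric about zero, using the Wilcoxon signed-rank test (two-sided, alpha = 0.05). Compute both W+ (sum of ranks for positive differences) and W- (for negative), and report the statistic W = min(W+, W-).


Step 1: Drop any zero differences (none here) and take |d_i|.
|d| = [8, 7, 2, 6, 4, 5]
Step 2: Midrank |d_i| (ties get averaged ranks).
ranks: |8|->6, |7|->5, |2|->1, |6|->4, |4|->2, |5|->3
Step 3: Attach original signs; sum ranks with positive sign and with negative sign.
W+ = 4 + 2 = 6
W- = 6 + 5 + 1 + 3 = 15
(Check: W+ + W- = 21 should equal n(n+1)/2 = 21.)
Step 4: Test statistic W = min(W+, W-) = 6.
Step 5: No ties, so the exact null distribution over the 2^6 = 64 sign assignments gives the two-sided p-value = 0.437500.
Step 6: alpha = 0.05. fail to reject H0.

W+ = 6, W- = 15, W = min = 6, p = 0.437500, fail to reject H0.


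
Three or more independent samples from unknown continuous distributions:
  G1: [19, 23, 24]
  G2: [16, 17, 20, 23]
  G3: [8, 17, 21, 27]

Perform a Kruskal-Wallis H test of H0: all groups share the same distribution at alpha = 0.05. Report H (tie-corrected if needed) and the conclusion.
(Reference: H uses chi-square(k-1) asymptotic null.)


Step 1: Combine all N = 11 observations and assign midranks.
sorted (value, group, rank): (8,G3,1), (16,G2,2), (17,G2,3.5), (17,G3,3.5), (19,G1,5), (20,G2,6), (21,G3,7), (23,G1,8.5), (23,G2,8.5), (24,G1,10), (27,G3,11)
Step 2: Sum ranks within each group.
R_1 = 23.5 (n_1 = 3)
R_2 = 20 (n_2 = 4)
R_3 = 22.5 (n_3 = 4)
Step 3: H = 12/(N(N+1)) * sum(R_i^2/n_i) - 3(N+1)
     = 12/(11*12) * (23.5^2/3 + 20^2/4 + 22.5^2/4) - 3*12
     = 0.090909 * 410.646 - 36
     = 1.331439.
Step 4: Ties present; correction factor C = 1 - 12/(11^3 - 11) = 0.990909. Corrected H = 1.331439 / 0.990909 = 1.343654.
Step 5: Under H0, H ~ chi^2(2); p-value = 0.510774.
Step 6: alpha = 0.05. fail to reject H0.

H = 1.3437, df = 2, p = 0.510774, fail to reject H0.
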